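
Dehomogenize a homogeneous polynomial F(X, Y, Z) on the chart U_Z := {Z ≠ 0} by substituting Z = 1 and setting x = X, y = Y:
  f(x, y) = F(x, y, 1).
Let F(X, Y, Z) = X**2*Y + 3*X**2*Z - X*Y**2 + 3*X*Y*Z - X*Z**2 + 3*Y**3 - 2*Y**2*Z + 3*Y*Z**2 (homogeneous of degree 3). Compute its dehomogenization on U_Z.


f(x, y) = x**2*y + 3*x**2 - x*y**2 + 3*x*y - x + 3*y**3 - 2*y**2 + 3*y

On U_Z we set Z = 1. Each monomial c·X^i·Y^j·Z^k in F becomes c·x^i·y^j·1^k = c·x^i·y^j.
Substituting Z = 1: F(X, Y, 1) = x**2*y + 3*x**2 - x*y**2 + 3*x*y - x + 3*y**3 - 2*y**2 + 3*y.
Note: deg(f) ≤ deg(F) = 3; strict inequality happens when F is divisible by Z (lost terms).


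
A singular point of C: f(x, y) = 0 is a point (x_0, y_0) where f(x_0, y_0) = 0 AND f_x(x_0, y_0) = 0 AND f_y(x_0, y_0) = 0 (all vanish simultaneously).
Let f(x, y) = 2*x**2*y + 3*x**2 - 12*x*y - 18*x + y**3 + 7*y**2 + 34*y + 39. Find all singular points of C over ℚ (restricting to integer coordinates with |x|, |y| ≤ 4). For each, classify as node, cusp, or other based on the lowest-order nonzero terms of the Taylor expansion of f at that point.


Singular points: {(3, -2)}; classification: node.

Compute partial derivatives:
  f_x = 4*x*y + 6*x - 12*y - 18.
  f_y = 2*x**2 - 12*x + 3*y**2 + 14*y + 34.
Scan x_0 ∈ {−4, ..., 4}. For each x_0, f_y(x_0, y) is a polynomial in y; find its integer roots y ∈ {−4, ..., 4}, then test f_x and f at those candidates.
  x = -4: f_y(-4, y) = 3*y**2 + 14*y + 114; no integer root y with |y| ≤ 4.
  x = -3: f_y(-3, y) = 3*y**2 + 14*y + 88; no integer root y with |y| ≤ 4.
  x = -2: f_y(-2, y) = 3*y**2 + 14*y + 66; no integer root y with |y| ≤ 4.
  x = -1: f_y(-1, y) = 3*y**2 + 14*y + 48; no integer root y with |y| ≤ 4.
  x = 0: f_y(0, y) = 3*y**2 + 14*y + 34; no integer root y with |y| ≤ 4.
  x = 1: f_y(1, y) = 3*y**2 + 14*y + 24; no integer root y with |y| ≤ 4.
  x = 2: f_y(2, y) = 3*y**2 + 14*y + 18; no integer root y with |y| ≤ 4.
  x = 3: f_y(3, y) = 3*y**2 + 14*y + 16; vanishes at y ∈ {-2}. (3, -2): f_x = 0, f = 0 — SINGULAR.
  x = 4: f_y(4, y) = 3*y**2 + 14*y + 18; no integer root y with |y| ≤ 4.
Only singular point on the grid: (3, -2).
Classify: substitute x = 3 + u, y = -2 + v and expand: f = 2*u**2*v - u**2 + v**3 + v**2.
No constant or linear terms (consistent with a singular point). Quadratic part: -u**2 + v**2. Cubic part: 2*u**2*v + v**3.
The quadratic part v**2 - u**2 = (v − u)(v + u) splits into two distinct linear factors, so there are two distinct tangent lines y − -2 = ±(x − 3) — this is a node (ordinary double point).
Classification: node.


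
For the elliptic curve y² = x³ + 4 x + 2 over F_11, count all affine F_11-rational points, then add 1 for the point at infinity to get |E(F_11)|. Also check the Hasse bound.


Affine points = {(4, 4), (4, 7), (5, 2), (5, 9), (6, 0)}; affine count = 5; |E(F_11)| = 6.

Discriminant check: Δ ∝ 4a³ + 27b² = 4·4³ + 27·2² = 4·64 + 27·4 ≡ 1 (mod 11). Nonzero ⇒ E is nonsingular.
For each x ∈ F_11, compute rhs = x³ + 4·x + 2 mod 11, then count y ∈ F_11 with y² ≡ rhs.
  x = 0: rhs = 2, matching y values: none (0 points).
  x = 1: rhs = 7, matching y values: none (0 points).
  x = 2: rhs = 7, matching y values: none (0 points).
  x = 3: rhs = 8, matching y values: none (0 points).
  x = 4: rhs = 5, matching y values: 4, 7 (2 points).
  x = 5: rhs = 4, matching y values: 2, 9 (2 points).
  x = 6: rhs = 0, matching y values: 0 (1 points).
  x = 7: rhs = 10, matching y values: none (0 points).
  x = 8: rhs = 7, matching y values: none (0 points).
  x = 9: rhs = 8, matching y values: none (0 points).
  x = 10: rhs = 8, matching y values: none (0 points).
Total affine count: 5.
Full point count |E(F_11)| = 5 + 1 = 6.
Hasse bound: |6 − (11+1)| = |-6| = 6 ≤ 2√11 ≈ 6.6332 ✓.


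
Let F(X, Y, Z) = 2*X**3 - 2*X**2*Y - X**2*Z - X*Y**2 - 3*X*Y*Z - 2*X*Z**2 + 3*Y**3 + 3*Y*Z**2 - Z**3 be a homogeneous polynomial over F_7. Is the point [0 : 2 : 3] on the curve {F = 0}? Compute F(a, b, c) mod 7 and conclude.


F(0,2,3) ≡ 2 (mod 7); P is NOT on the curve.

Evaluate F(0, 2, 3) term-by-term (mod 7).
  2*X**3 ↦ 2·0·1·1 = 0
  -2*X**2*Y ↦ -2·0·2·1 = 0
  -X**2*Z ↦ -1·0·1·3 = 0
  -X*Y**2 ↦ -1·0·4·1 = 0
  -3*X*Y*Z ↦ -3·0·2·3 = 0
  -2*X*Z**2 ↦ -2·0·1·9 = 0
  3*Y**3 ↦ 3·1·8·1 = 24
  3*Y*Z**2 ↦ 3·1·2·9 = 54
  -Z**3 ↦ -1·1·1·27 = -27
Sum: F(0, 2, 3) = (0) + (0) + (0) + (0) + (0) + (0) + (24) + (54) + (-27) = 51.
Reducing mod 7: 51 ≡ 2 (mod 7).
Since F(a, b, c) ≡ 2 ≠ 0 (mod 7), P does NOT lie on the curve.


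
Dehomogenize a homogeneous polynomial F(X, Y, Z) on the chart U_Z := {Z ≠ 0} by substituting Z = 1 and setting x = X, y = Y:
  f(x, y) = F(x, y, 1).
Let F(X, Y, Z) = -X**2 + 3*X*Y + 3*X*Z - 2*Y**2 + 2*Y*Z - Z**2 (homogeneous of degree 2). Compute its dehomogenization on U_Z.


f(x, y) = -x**2 + 3*x*y + 3*x - 2*y**2 + 2*y - 1

On U_Z we set Z = 1. Each monomial c·X^i·Y^j·Z^k in F becomes c·x^i·y^j·1^k = c·x^i·y^j.
Substituting Z = 1: F(X, Y, 1) = -x**2 + 3*x*y + 3*x - 2*y**2 + 2*y - 1.
Note: deg(f) ≤ deg(F) = 2; strict inequality happens when F is divisible by Z (lost terms).


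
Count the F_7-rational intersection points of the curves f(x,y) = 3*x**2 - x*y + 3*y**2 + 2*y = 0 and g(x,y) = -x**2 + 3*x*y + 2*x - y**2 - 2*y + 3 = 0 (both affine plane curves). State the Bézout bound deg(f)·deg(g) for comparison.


Common zeros: {(0, 4), (6, 2)}; count = 2; Bézout bound = 4.

deg(f) = 2, deg(g) = 2, so Bézout bound = 4.
Scan x ∈ F_7. For each x, list the y ∈ F_7 with f(x, y) ≡ 0 and those with g(x, y) ≡ 0 (mod 7); the common zeros in that column are the intersection.
  x = 0: f ≡ 0 at y ∈ {0, 4}; g ≡ 0 at y ∈ {1, 4}; common: {4}.
  x = 1: f ≡ 0 at y ∈ {1}; g ≡ 0 at y ∈ ∅; common: ∅.
  x = 2: f ≡ 0 at y ∈ ∅; g ≡ 0 at y ∈ {2}; common: ∅.
  x = 3: f ≡ 0 at y ∈ ∅; g ≡ 0 at y ∈ {0}; common: ∅.
  x = 4: f ≡ 0 at y ∈ {1, 2}; g ≡ 0 at y ∈ ∅; common: ∅.
  x = 5: f ≡ 0 at y ∈ ∅; g ≡ 0 at y ∈ {1, 5}; common: ∅.
  x = 6: f ≡ 0 at y ∈ {2, 4}; g ≡ 0 at y ∈ {0, 2}; common: {2}.
Collecting: common zeros = {(0, 4), (6, 2)}, so the count is 2.
Comparison with the Bézout bound: 2 ≤ 4 = deg(f)·deg(g), as expected for curves with no common component (the affine F_7-count falls short of the bound because intersections may lie at infinity, over extension fields, or carry multiplicity).


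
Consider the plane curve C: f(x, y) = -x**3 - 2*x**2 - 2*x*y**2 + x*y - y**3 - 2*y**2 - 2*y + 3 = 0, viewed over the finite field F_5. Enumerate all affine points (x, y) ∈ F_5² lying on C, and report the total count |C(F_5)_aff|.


Affine F_5-points: {(1, 0), (2, 1), (2, 2), (3, 1), (3, 2), (3, 4)}; count = 6.

For each of the 25 pairs (x, y) ∈ F_5², evaluate f(x, y) mod 5. Record the zeros.
  x = 0: [0↦3, 1↦3, 2↦3, 3↦2, 4↦4]  zeros at y ∈ ∅
  x = 1: [0↦0, 1↦4, 2↦4, 3↦4, 4↦3]  zeros at y ∈ {0}
  x = 2: [0↦2, 1↦0, 2↦0, 3↦1, 4↦2]  zeros at y ∈ {1, 2}
  x = 3: [0↦3, 1↦0, 2↦0, 3↦2, 4↦0]  zeros at y ∈ {1, 2, 4}
  x = 4: [0↦2, 1↦3, 2↦3, 3↦1, 4↦1]  zeros at y ∈ ∅
Collecting zeros: affine points = {(1, 0), (2, 1), (2, 2), (3, 1), (3, 2), (3, 4)}.
Total count |C(F_5)_aff| = 6.


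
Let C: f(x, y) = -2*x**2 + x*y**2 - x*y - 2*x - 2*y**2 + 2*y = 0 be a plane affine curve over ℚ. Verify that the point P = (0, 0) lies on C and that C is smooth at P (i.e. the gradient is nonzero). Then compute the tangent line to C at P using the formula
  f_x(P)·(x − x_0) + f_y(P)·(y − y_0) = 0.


Tangent line at P: -2*x + 2*y = 0.

Step 1: f(0, 0) = 0, so P lies on C.
Step 2: partial derivatives
  f_x(x, y) = -4*x + y**2 - y - 2, f_y(x, y) = 2*x*y - x - 4*y + 2.
  f_x(P) = -2, f_y(P) = 2 (gradient nonzero, so P is smooth).
Step 3: tangent line at P: -2·(x − 0) + 2·(y − 0) = 0.
Expanding: -2*x + 2*y = 0.


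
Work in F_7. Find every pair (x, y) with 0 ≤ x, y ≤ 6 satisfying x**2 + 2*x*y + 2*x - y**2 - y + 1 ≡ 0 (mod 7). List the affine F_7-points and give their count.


Affine F_7-points: {(4, 2), (4, 5), (5, 4), (5, 5), (6, 0), (6, 4)}; count = 6.

For each of the 49 pairs (x, y) ∈ F_7², evaluate f(x, y) mod 7. Record the zeros.
  x = 0: [0↦1, 1↦6, 2↦2, 3↦3, 4↦2, 5↦6, 6↦1]  zeros at y ∈ ∅
  x = 1: [0↦4, 1↦4, 2↦2, 3↦5, 4↦6, 5↦5, 6↦2]  zeros at y ∈ ∅
  x = 2: [0↦2, 1↦4, 2↦4, 3↦2, 4↦5, 5↦6, 6↦5]  zeros at y ∈ ∅
  x = 3: [0↦2, 1↦6, 2↦1, 3↦1, 4↦6, 5↦2, 6↦3]  zeros at y ∈ ∅
  x = 4: [0↦4, 1↦3, 2↦0, 3↦2, 4↦2, 5↦0, 6↦3]  zeros at y ∈ {2, 5}
  x = 5: [0↦1, 1↦2, 2↦1, 3↦5, 4↦0, 5↦0, 6↦5]  zeros at y ∈ {4, 5}
  x = 6: [0↦0, 1↦3, 2↦4, 3↦3, 4↦0, 5↦2, 6↦2]  zeros at y ∈ {0, 4}
Collecting zeros: affine points = {(4, 2), (4, 5), (5, 4), (5, 5), (6, 0), (6, 4)}.
Total count |C(F_7)_aff| = 6.


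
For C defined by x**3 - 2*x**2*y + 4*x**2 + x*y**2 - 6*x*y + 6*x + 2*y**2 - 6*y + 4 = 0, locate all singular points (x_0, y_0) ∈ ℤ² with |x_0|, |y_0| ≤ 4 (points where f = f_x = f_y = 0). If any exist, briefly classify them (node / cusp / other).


Singular points: {(-1, 1)}; classification: node.

Compute partial derivatives:
  f_x = 3*x**2 - 4*x*y + 8*x + y**2 - 6*y + 6.
  f_y = -2*x**2 + 2*x*y - 6*x + 4*y - 6.
Scan x_0 ∈ {−4, ..., 4}. For each x_0, f_y(x_0, y) is a polynomial in y; find its integer roots y ∈ {−4, ..., 4}, then test f_x and f at those candidates.
  x = -4: f_y(-4, y) = -4*y - 14; no integer root y with |y| ≤ 4.
  x = -3: f_y(-3, y) = -2*y - 6; vanishes at y ∈ {-3}. (-3, -3): f_x = 0 but f = 4 ≠ 0.
  x = -2: f_y(-2, y) = -2; no integer root y with |y| ≤ 4.
  x = -1: f_y(-1, y) = 2*y - 2; vanishes at y ∈ {1}. (-1, 1): f_x = 0, f = 0 — SINGULAR.
  x = 0: f_y(0, y) = 4*y - 6; no integer root y with |y| ≤ 4.
  x = 1: f_y(1, y) = 6*y - 14; no integer root y with |y| ≤ 4.
  x = 2: f_y(2, y) = 8*y - 26; no integer root y with |y| ≤ 4.
  x = 3: f_y(3, y) = 10*y - 42; no integer root y with |y| ≤ 4.
  x = 4: f_y(4, y) = 12*y - 62; no integer root y with |y| ≤ 4.
Only singular point on the grid: (-1, 1).
Classify: substitute x = -1 + u, y = 1 + v and expand: f = u**3 - 2*u**2*v - u**2 + u*v**2 + v**2.
No constant or linear terms (consistent with a singular point). Quadratic part: -u**2 + v**2. Cubic part: u**3 - 2*u**2*v + u*v**2.
The quadratic part v**2 - u**2 = (v − u)(v + u) splits into two distinct linear factors, so there are two distinct tangent lines y − 1 = ±(x − -1) — this is a node (ordinary double point).
Classification: node.


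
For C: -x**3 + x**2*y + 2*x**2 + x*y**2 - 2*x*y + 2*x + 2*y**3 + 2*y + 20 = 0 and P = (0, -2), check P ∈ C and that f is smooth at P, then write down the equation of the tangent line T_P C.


Tangent line at P: 10*x + 26*y + 52 = 0.

Step 1: f(0, -2) = 0, so P lies on C.
Step 2: partial derivatives
  f_x(x, y) = -3*x**2 + 2*x*y + 4*x + y**2 - 2*y + 2, f_y(x, y) = x**2 + 2*x*y - 2*x + 6*y**2 + 2.
  f_x(P) = 10, f_y(P) = 26 (gradient nonzero, so P is smooth).
Step 3: tangent line at P: 10·(x − 0) + 26·(y − -2) = 0.
Expanding: 10*x + 26*y + 52 = 0.


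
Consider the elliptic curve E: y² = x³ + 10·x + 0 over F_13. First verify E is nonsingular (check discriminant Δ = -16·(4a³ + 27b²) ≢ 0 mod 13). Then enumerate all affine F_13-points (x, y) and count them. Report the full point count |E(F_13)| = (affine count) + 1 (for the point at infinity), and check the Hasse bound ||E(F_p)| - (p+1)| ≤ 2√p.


Affine points = {(0, 0), (4, 0), (6, 4), (6, 9), (7, 6), (7, 7), (9, 0)}; affine count = 7; |E(F_13)| = 8.

Discriminant check: Δ ∝ 4a³ + 27b² = 4·10³ + 27·0² = 4·1000 + 27·0 ≡ 9 (mod 13). Nonzero ⇒ E is nonsingular.
For each x ∈ F_13, compute rhs = x³ + 10·x + 0 mod 13, then count y ∈ F_13 with y² ≡ rhs.
  x = 0: rhs = 0, matching y values: 0 (1 points).
  x = 1: rhs = 11, matching y values: none (0 points).
  x = 2: rhs = 2, matching y values: none (0 points).
  x = 3: rhs = 5, matching y values: none (0 points).
  x = 4: rhs = 0, matching y values: 0 (1 points).
  x = 5: rhs = 6, matching y values: none (0 points).
  x = 6: rhs = 3, matching y values: 4, 9 (2 points).
  x = 7: rhs = 10, matching y values: 6, 7 (2 points).
  x = 8: rhs = 7, matching y values: none (0 points).
  x = 9: rhs = 0, matching y values: 0 (1 points).
  x = 10: rhs = 8, matching y values: none (0 points).
  x = 11: rhs = 11, matching y values: none (0 points).
  x = 12: rhs = 2, matching y values: none (0 points).
Total affine count: 7.
Full point count |E(F_13)| = 7 + 1 = 8.
Hasse bound: |8 − (13+1)| = |-6| = 6 ≤ 2√13 ≈ 7.2111 ✓.


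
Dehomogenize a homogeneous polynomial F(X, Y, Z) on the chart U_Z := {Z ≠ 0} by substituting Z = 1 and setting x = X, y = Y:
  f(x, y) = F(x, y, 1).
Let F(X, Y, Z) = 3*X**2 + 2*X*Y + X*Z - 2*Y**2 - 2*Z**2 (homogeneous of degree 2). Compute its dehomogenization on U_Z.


f(x, y) = 3*x**2 + 2*x*y + x - 2*y**2 - 2

On U_Z we set Z = 1. Each monomial c·X^i·Y^j·Z^k in F becomes c·x^i·y^j·1^k = c·x^i·y^j.
Substituting Z = 1: F(X, Y, 1) = 3*x**2 + 2*x*y + x - 2*y**2 - 2.
Note: deg(f) ≤ deg(F) = 2; strict inequality happens when F is divisible by Z (lost terms).


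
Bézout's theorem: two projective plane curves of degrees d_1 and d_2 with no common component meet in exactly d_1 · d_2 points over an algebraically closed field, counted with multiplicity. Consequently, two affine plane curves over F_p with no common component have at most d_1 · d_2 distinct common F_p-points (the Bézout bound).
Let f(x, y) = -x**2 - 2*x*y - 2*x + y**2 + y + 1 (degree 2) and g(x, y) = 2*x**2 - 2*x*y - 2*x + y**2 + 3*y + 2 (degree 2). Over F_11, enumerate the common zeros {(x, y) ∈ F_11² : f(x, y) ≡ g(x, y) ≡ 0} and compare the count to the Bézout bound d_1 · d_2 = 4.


Common zeros: {(6, 6), (10, 9)}; count = 2; Bézout bound = 4.

deg(f) = 2, deg(g) = 2, so Bézout bound = 4.
Scan x ∈ F_11. For each x, list the y ∈ F_11 with f(x, y) ≡ 0 and those with g(x, y) ≡ 0 (mod 11); the common zeros in that column are the intersection.
  x = 0: f ≡ 0 at y ∈ ∅; g ≡ 0 at y ∈ {9, 10}; common: ∅.
  x = 1: f ≡ 0 at y ∈ {2, 10}; g ≡ 0 at y ∈ {4, 6}; common: ∅.
  x = 2: f ≡ 0 at y ∈ {6, 8}; g ≡ 0 at y ∈ ∅; common: ∅.
  x = 3: f ≡ 0 at y ∈ {7, 9}; g ≡ 0 at y ∈ ∅; common: ∅.
  x = 4: f ≡ 0 at y ∈ {2, 5}; g ≡ 0 at y ∈ {1, 4}; common: ∅.
  x = 5: f ≡ 0 at y ∈ ∅; g ≡ 0 at y ∈ ∅; common: ∅.
  x = 6: f ≡ 0 at y ∈ {5, 6}; g ≡ 0 at y ∈ {3, 6}; common: {6}.
  x = 7: f ≡ 0 at y ∈ ∅; g ≡ 0 at y ∈ ∅; common: ∅.
  x = 8: f ≡ 0 at y ∈ ∅; g ≡ 0 at y ∈ ∅; common: ∅.
  x = 9: f ≡ 0 at y ∈ ∅; g ≡ 0 at y ∈ {1, 3}; common: ∅.
  x = 10: f ≡ 0 at y ∈ {9, 10}; g ≡ 0 at y ∈ {8, 9}; common: {9}.
Collecting: common zeros = {(6, 6), (10, 9)}, so the count is 2.
Comparison with the Bézout bound: 2 ≤ 4 = deg(f)·deg(g), as expected for curves with no common component (the affine F_11-count falls short of the bound because intersections may lie at infinity, over extension fields, or carry multiplicity).


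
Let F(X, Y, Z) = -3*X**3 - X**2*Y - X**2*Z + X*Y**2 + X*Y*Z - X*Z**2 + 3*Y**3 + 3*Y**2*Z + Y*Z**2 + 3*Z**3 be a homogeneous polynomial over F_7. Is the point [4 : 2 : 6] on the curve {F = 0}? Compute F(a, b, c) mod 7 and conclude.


F(4,2,6) ≡ 3 (mod 7); P is NOT on the curve.

Evaluate F(4, 2, 6) term-by-term (mod 7).
  -3*X**3 ↦ -3·64·1·1 = -192
  -X**2*Y ↦ -1·16·2·1 = -32
  -X**2*Z ↦ -1·16·1·6 = -96
  X*Y**2 ↦ 1·4·4·1 = 16
  X*Y*Z ↦ 1·4·2·6 = 48
  -X*Z**2 ↦ -1·4·1·36 = -144
  3*Y**3 ↦ 3·1·8·1 = 24
  3*Y**2*Z ↦ 3·1·4·6 = 72
  Y*Z**2 ↦ 1·1·2·36 = 72
  3*Z**3 ↦ 3·1·1·216 = 648
Sum: F(4, 2, 6) = (-192) + (-32) + (-96) + (16) + (48) + (-144) + (24) + (72) + (72) + (648) = 416.
Reducing mod 7: 416 ≡ 3 (mod 7).
Since F(a, b, c) ≡ 3 ≠ 0 (mod 7), P does NOT lie on the curve.


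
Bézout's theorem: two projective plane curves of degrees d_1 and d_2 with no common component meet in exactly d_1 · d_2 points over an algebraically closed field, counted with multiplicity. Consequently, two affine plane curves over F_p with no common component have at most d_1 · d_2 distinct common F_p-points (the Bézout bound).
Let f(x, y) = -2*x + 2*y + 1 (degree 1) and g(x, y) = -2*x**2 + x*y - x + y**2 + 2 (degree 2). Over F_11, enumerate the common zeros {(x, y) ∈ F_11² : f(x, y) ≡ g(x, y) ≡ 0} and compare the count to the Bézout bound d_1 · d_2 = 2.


Common zeros: {(2, 7)}; count = 1; Bézout bound = 2.

deg(f) = 1, deg(g) = 2, so Bézout bound = 2.
Scan x ∈ F_11. For each x, list the y ∈ F_11 with f(x, y) ≡ 0 and those with g(x, y) ≡ 0 (mod 11); the common zeros in that column are the intersection.
  x = 0: f ≡ 0 at y ∈ {5}; g ≡ 0 at y ∈ {3, 8}; common: ∅.
  x = 1: f ≡ 0 at y ∈ {6}; g ≡ 0 at y ∈ {3, 7}; common: ∅.
  x = 2: f ≡ 0 at y ∈ {7}; g ≡ 0 at y ∈ {2, 7}; common: {7}.
  x = 3: f ≡ 0 at y ∈ {8}; g ≡ 0 at y ∈ ∅; common: ∅.
  x = 4: f ≡ 0 at y ∈ {9}; g ≡ 0 at y ∈ {2, 5}; common: ∅.
  x = 5: f ≡ 0 at y ∈ {10}; g ≡ 0 at y ∈ ∅; common: ∅.
  x = 6: f ≡ 0 at y ∈ {0}; g ≡ 0 at y ∈ ∅; common: ∅.
  x = 7: f ≡ 0 at y ∈ {1}; g ≡ 0 at y ∈ ∅; common: ∅.
  x = 8: f ≡ 0 at y ∈ {2}; g ≡ 0 at y ∈ ∅; common: ∅.
  x = 9: f ≡ 0 at y ∈ {3}; g ≡ 0 at y ∈ {5, 8}; common: ∅.
  x = 10: f ≡ 0 at y ∈ {4}; g ≡ 0 at y ∈ ∅; common: ∅.
Collecting: common zeros = {(2, 7)}, so the count is 1.
Comparison with the Bézout bound: 1 ≤ 2 = deg(f)·deg(g), as expected for curves with no common component (the affine F_11-count falls short of the bound because intersections may lie at infinity, over extension fields, or carry multiplicity).


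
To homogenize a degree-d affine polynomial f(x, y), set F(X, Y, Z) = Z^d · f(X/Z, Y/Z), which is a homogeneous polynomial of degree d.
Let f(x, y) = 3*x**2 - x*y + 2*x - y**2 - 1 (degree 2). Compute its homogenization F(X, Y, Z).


F(X, Y, Z) = 3*X**2 - X*Y + 2*X*Z - Y**2 - Z**2

deg(f) = 2.
Substitute x = X/Z, y = Y/Z into f, then multiply by Z^2.
  monomial 3·x^2·y^0 ↦ 3·X^2·Y^0·Z^0.
  monomial -1·x^1·y^1 ↦ -1·X^1·Y^1·Z^0.
  monomial 2·x^1·y^0 ↦ 2·X^1·Y^0·Z^1.
  monomial -1·x^0·y^2 ↦ -1·X^0·Y^2·Z^0.
  monomial -1·x^0·y^0 ↦ -1·X^0·Y^0·Z^2.
Collecting: F(X, Y, Z) = 3*X**2 - X*Y + 2*X*Z - Y**2 - Z**2.


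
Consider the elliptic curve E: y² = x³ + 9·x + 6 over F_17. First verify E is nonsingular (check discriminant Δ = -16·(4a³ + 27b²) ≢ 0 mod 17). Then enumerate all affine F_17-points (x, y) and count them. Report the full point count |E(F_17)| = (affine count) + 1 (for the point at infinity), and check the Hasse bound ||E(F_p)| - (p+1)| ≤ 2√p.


Affine points = {(1, 4), (1, 13), (2, 7), (2, 10), (3, 3), (3, 14), (4, 2), (4, 15), (6, 2), (6, 15), (7, 2), (7, 15), (9, 0), (10, 5), (10, 12), (11, 5), (11, 12), (13, 5), (13, 12), (16, 8), (16, 9)}; affine count = 21; |E(F_17)| = 22.

Discriminant check: Δ ∝ 4a³ + 27b² = 4·9³ + 27·6² = 4·729 + 27·36 ≡ 12 (mod 17). Nonzero ⇒ E is nonsingular.
For each x ∈ F_17, compute rhs = x³ + 9·x + 6 mod 17, then count y ∈ F_17 with y² ≡ rhs.
  x = 0: rhs = 6, matching y values: none (0 points).
  x = 1: rhs = 16, matching y values: 4, 13 (2 points).
  x = 2: rhs = 15, matching y values: 7, 10 (2 points).
  x = 3: rhs = 9, matching y values: 3, 14 (2 points).
  x = 4: rhs = 4, matching y values: 2, 15 (2 points).
  x = 5: rhs = 6, matching y values: none (0 points).
  x = 6: rhs = 4, matching y values: 2, 15 (2 points).
  x = 7: rhs = 4, matching y values: 2, 15 (2 points).
  x = 8: rhs = 12, matching y values: none (0 points).
  x = 9: rhs = 0, matching y values: 0 (1 points).
  x = 10: rhs = 8, matching y values: 5, 12 (2 points).
  x = 11: rhs = 8, matching y values: 5, 12 (2 points).
  x = 12: rhs = 6, matching y values: none (0 points).
  x = 13: rhs = 8, matching y values: 5, 12 (2 points).
  x = 14: rhs = 3, matching y values: none (0 points).
  x = 15: rhs = 14, matching y values: none (0 points).
  x = 16: rhs = 13, matching y values: 8, 9 (2 points).
Total affine count: 21.
Full point count |E(F_17)| = 21 + 1 = 22.
Hasse bound: |22 − (17+1)| = |4| = 4 ≤ 2√17 ≈ 8.2462 ✓.


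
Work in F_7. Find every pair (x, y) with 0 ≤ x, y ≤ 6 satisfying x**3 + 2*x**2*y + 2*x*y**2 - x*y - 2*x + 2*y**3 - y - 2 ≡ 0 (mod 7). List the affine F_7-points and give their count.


Affine F_7-points: {(0, 3), (1, 2), (4, 1), (5, 5), (5, 6), (6, 6)}; count = 6.

For each of the 49 pairs (x, y) ∈ F_7², evaluate f(x, y) mod 7. Record the zeros.
  x = 0: [0↦5, 1↦6, 2↦5, 3↦0, 4↦3, 5↦5, 6↦4]  zeros at y ∈ {3}
  x = 1: [0↦4, 1↦1, 2↦0, 3↦6, 4↦3, 5↦3, 6↦4]  zeros at y ∈ {2}
  x = 2: [0↦2, 1↦6, 2↦2, 3↦2, 4↦4, 5↦6, 6↦6]  zeros at y ∈ ∅
  x = 3: [0↦5, 1↦6, 2↦3, 3↦1, 4↦5, 5↦6, 6↦2]  zeros at y ∈ ∅
  x = 4: [0↦5, 1↦0, 2↦2, 3↦2, 4↦5, 5↦2, 6↦5]  zeros at y ∈ {1}
  x = 5: [0↦1, 1↦1, 2↦5, 3↦4, 4↦3, 5↦0, 6↦0]  zeros at y ∈ {5, 6}
  x = 6: [0↦6, 1↦1, 2↦4, 3↦6, 4↦5, 5↦6, 6↦0]  zeros at y ∈ {6}
Collecting zeros: affine points = {(0, 3), (1, 2), (4, 1), (5, 5), (5, 6), (6, 6)}.
Total count |C(F_7)_aff| = 6.


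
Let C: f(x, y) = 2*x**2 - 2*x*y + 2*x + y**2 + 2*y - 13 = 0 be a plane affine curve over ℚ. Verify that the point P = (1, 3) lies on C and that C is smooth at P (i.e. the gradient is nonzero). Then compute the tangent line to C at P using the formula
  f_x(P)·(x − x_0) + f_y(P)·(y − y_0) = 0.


Tangent line at P: 6*y - 18 = 0.

Step 1: f(1, 3) = 0, so P lies on C.
Step 2: partial derivatives
  f_x(x, y) = 4*x - 2*y + 2, f_y(x, y) = -2*x + 2*y + 2.
  f_x(P) = 0, f_y(P) = 6 (gradient nonzero, so P is smooth).
Step 3: tangent line at P: 0·(x − 1) + 6·(y − 3) = 0.
Expanding: 6*y - 18 = 0.


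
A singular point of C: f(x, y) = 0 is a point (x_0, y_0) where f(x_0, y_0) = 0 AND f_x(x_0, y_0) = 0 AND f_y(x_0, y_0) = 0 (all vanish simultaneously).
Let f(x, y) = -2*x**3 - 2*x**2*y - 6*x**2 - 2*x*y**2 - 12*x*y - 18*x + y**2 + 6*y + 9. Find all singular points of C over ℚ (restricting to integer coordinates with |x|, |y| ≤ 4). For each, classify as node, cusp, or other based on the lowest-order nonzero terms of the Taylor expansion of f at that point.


Singular points: {(0, -3)}; classification: cusp.

Compute partial derivatives:
  f_x = -6*x**2 - 4*x*y - 12*x - 2*y**2 - 12*y - 18.
  f_y = -2*x**2 - 4*x*y - 12*x + 2*y + 6.
Scan x_0 ∈ {−4, ..., 4}. For each x_0, f_y(x_0, y) is a polynomial in y; find its integer roots y ∈ {−4, ..., 4}, then test f_x and f at those candidates.
  x = -4: f_y(-4, y) = 18*y + 22; no integer root y with |y| ≤ 4.
  x = -3: f_y(-3, y) = 14*y + 24; no integer root y with |y| ≤ 4.
  x = -2: f_y(-2, y) = 10*y + 22; no integer root y with |y| ≤ 4.
  x = -1: f_y(-1, y) = 6*y + 16; no integer root y with |y| ≤ 4.
  x = 0: f_y(0, y) = 2*y + 6; vanishes at y ∈ {-3}. (0, -3): f_x = 0, f = 0 — SINGULAR.
  x = 1: f_y(1, y) = -2*y - 8; vanishes at y ∈ {-4}. (1, -4): f_x = -4 ≠ 0.
  x = 2: f_y(2, y) = -6*y - 26; no integer root y with |y| ≤ 4.
  x = 3: f_y(3, y) = -10*y - 48; no integer root y with |y| ≤ 4.
  x = 4: f_y(4, y) = -14*y - 74; no integer root y with |y| ≤ 4.
Only singular point on the grid: (0, -3).
Classify: substitute x = 0 + u, y = -3 + v and expand: f = -2*u**3 - 2*u**2*v - 2*u*v**2 + v**2.
No constant or linear terms (consistent with a singular point). Quadratic part: v**2. Cubic part: -2*u**3 - 2*u**2*v - 2*u*v**2.
The quadratic part v**2 is a perfect square, so there is a single (double) tangent line v = 0, i.e. y = -3. Restricting the cubic part to that line (v = 0) leaves -2*u**3 ≠ 0, so f is not divisible by v and the branch is v² ≈ 2*u**3 to lowest order — this is a cusp.
Classification: cusp.


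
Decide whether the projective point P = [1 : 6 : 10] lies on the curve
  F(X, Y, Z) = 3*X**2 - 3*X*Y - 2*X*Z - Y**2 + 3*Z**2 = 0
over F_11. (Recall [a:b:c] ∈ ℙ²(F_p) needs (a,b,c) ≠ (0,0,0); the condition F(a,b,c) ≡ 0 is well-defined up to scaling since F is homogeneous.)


F(1,6,10) ≡ 9 (mod 11); P is NOT on the curve.

Evaluate F(1, 6, 10) term-by-term (mod 11).
  3*X**2 ↦ 3·1·1·1 = 3
  -3*X*Y ↦ -3·1·6·1 = -18
  -2*X*Z ↦ -2·1·1·10 = -20
  -Y**2 ↦ -1·1·36·1 = -36
  3*Z**2 ↦ 3·1·1·100 = 300
Sum: F(1, 6, 10) = (3) + (-18) + (-20) + (-36) + (300) = 229.
Reducing mod 11: 229 ≡ 9 (mod 11).
Since F(a, b, c) ≡ 9 ≠ 0 (mod 11), P does NOT lie on the curve.


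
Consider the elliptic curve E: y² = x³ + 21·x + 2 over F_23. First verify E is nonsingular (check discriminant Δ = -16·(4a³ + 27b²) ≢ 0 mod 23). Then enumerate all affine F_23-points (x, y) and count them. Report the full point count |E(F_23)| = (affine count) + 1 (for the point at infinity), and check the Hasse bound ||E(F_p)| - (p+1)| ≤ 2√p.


Affine points = {(0, 5), (0, 18), (1, 1), (1, 22), (2, 11), (2, 12), (3, 0), (4, 9), (4, 14), (5, 5), (5, 18), (7, 3), (7, 20), (9, 0), (10, 4), (10, 19), (11, 0), (12, 2), (12, 21), (14, 2), (14, 21), (15, 9), (15, 14), (16, 8), (16, 15), (18, 5), (18, 18), (20, 2), (20, 21), (22, 7), (22, 16)}; affine count = 31; |E(F_23)| = 32.

Discriminant check: Δ ∝ 4a³ + 27b² = 4·21³ + 27·2² = 4·9261 + 27·4 ≡ 7 (mod 23). Nonzero ⇒ E is nonsingular.
For each x ∈ F_23, compute rhs = x³ + 21·x + 2 mod 23, then count y ∈ F_23 with y² ≡ rhs.
  x = 0: rhs = 2, matching y values: 5, 18 (2 points).
  x = 1: rhs = 1, matching y values: 1, 22 (2 points).
  x = 2: rhs = 6, matching y values: 11, 12 (2 points).
  x = 3: rhs = 0, matching y values: 0 (1 points).
  x = 4: rhs = 12, matching y values: 9, 14 (2 points).
  x = 5: rhs = 2, matching y values: 5, 18 (2 points).
  x = 6: rhs = 22, matching y values: none (0 points).
  x = 7: rhs = 9, matching y values: 3, 20 (2 points).
  x = 8: rhs = 15, matching y values: none (0 points).
  x = 9: rhs = 0, matching y values: 0 (1 points).
  x = 10: rhs = 16, matching y values: 4, 19 (2 points).
  x = 11: rhs = 0, matching y values: 0 (1 points).
  x = 12: rhs = 4, matching y values: 2, 21 (2 points).
  x = 13: rhs = 11, matching y values: none (0 points).
  x = 14: rhs = 4, matching y values: 2, 21 (2 points).
  x = 15: rhs = 12, matching y values: 9, 14 (2 points).
  x = 16: rhs = 18, matching y values: 8, 15 (2 points).
  x = 17: rhs = 5, matching y values: none (0 points).
  x = 18: rhs = 2, matching y values: 5, 18 (2 points).
  x = 19: rhs = 15, matching y values: none (0 points).
  x = 20: rhs = 4, matching y values: 2, 21 (2 points).
  x = 21: rhs = 21, matching y values: none (0 points).
  x = 22: rhs = 3, matching y values: 7, 16 (2 points).
Total affine count: 31.
Full point count |E(F_23)| = 31 + 1 = 32.
Hasse bound: |32 − (23+1)| = |8| = 8 ≤ 2√23 ≈ 9.5917 ✓.


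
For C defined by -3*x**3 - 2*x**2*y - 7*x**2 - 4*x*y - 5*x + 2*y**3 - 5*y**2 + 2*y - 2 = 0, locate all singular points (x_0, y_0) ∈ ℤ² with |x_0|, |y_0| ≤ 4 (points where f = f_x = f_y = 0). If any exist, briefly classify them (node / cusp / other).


Singular points: {(-1, 1)}; classification: cusp.

Compute partial derivatives:
  f_x = -9*x**2 - 4*x*y - 14*x - 4*y - 5.
  f_y = -2*x**2 - 4*x + 6*y**2 - 10*y + 2.
Scan x_0 ∈ {−4, ..., 4}. For each x_0, f_y(x_0, y) is a polynomial in y; find its integer roots y ∈ {−4, ..., 4}, then test f_x and f at those candidates.
  x = -4: f_y(-4, y) = 6*y**2 - 10*y - 14; no integer root y with |y| ≤ 4.
  x = -3: f_y(-3, y) = 6*y**2 - 10*y - 4; vanishes at y ∈ {2}. (-3, 2): f_x = -28 ≠ 0.
  x = -2: f_y(-2, y) = 6*y**2 - 10*y + 2; no integer root y with |y| ≤ 4.
  x = -1: f_y(-1, y) = 6*y**2 - 10*y + 4; vanishes at y ∈ {1}. (-1, 1): f_x = 0, f = 0 — SINGULAR.
  x = 0: f_y(0, y) = 6*y**2 - 10*y + 2; no integer root y with |y| ≤ 4.
  x = 1: f_y(1, y) = 6*y**2 - 10*y - 4; vanishes at y ∈ {2}. (1, 2): f_x = -44 ≠ 0.
  x = 2: f_y(2, y) = 6*y**2 - 10*y - 14; no integer root y with |y| ≤ 4.
  x = 3: f_y(3, y) = 6*y**2 - 10*y - 28; no integer root y with |y| ≤ 4.
  x = 4: f_y(4, y) = 6*y**2 - 10*y - 46; no integer root y with |y| ≤ 4.
Only singular point on the grid: (-1, 1).
Classify: substitute x = -1 + u, y = 1 + v and expand: f = -3*u**3 - 2*u**2*v + 2*v**3 + v**2.
No constant or linear terms (consistent with a singular point). Quadratic part: v**2. Cubic part: -3*u**3 - 2*u**2*v + 2*v**3.
The quadratic part v**2 is a perfect square, so there is a single (double) tangent line v = 0, i.e. y = 1. Restricting the cubic part to that line (v = 0) leaves -3*u**3 ≠ 0, so f is not divisible by v and the branch is v² ≈ 3*u**3 to lowest order — this is a cusp.
Classification: cusp.


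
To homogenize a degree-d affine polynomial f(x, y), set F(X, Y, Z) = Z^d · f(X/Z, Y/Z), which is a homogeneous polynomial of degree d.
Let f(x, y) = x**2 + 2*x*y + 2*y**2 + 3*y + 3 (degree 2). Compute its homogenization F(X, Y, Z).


F(X, Y, Z) = X**2 + 2*X*Y + 2*Y**2 + 3*Y*Z + 3*Z**2

deg(f) = 2.
Substitute x = X/Z, y = Y/Z into f, then multiply by Z^2.
  monomial 1·x^2·y^0 ↦ 1·X^2·Y^0·Z^0.
  monomial 2·x^1·y^1 ↦ 2·X^1·Y^1·Z^0.
  monomial 2·x^0·y^2 ↦ 2·X^0·Y^2·Z^0.
  monomial 3·x^0·y^1 ↦ 3·X^0·Y^1·Z^1.
  monomial 3·x^0·y^0 ↦ 3·X^0·Y^0·Z^2.
Collecting: F(X, Y, Z) = X**2 + 2*X*Y + 2*Y**2 + 3*Y*Z + 3*Z**2.


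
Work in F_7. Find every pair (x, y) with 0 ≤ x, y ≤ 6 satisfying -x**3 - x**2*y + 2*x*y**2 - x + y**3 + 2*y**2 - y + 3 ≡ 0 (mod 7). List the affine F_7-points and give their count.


Affine F_7-points: {(1, 2), (2, 0), (2, 4), (3, 1), (3, 2), (3, 3), (4, 4), (5, 1), (5, 3), (5, 5)}; count = 10.

For each of the 49 pairs (x, y) ∈ F_7², evaluate f(x, y) mod 7. Record the zeros.
  x = 0: [0↦3, 1↦5, 2↦3, 3↦3, 4↦4, 5↦5, 6↦5]  zeros at y ∈ ∅
  x = 1: [0↦1, 1↦4, 2↦0, 3↦2, 4↦2, 5↦6, 6↦6]  zeros at y ∈ {2}
  x = 2: [0↦0, 1↦2, 2↦1, 3↦3, 4↦0, 5↦5, 6↦3]  zeros at y ∈ {0, 4}
  x = 3: [0↦1, 1↦0, 2↦0, 3↦0, 4↦6, 5↦3, 6↦4]  zeros at y ∈ {1, 2, 3}
  x = 4: [0↦5, 1↦6, 2↦5, 3↦1, 4↦0, 5↦1, 6↦3]  zeros at y ∈ {4}
  x = 5: [0↦6, 1↦0, 2↦3, 3↦0, 4↦4, 5↦0, 6↦1]  zeros at y ∈ {1, 3, 5}
  x = 6: [0↦5, 1↦4, 2↦2, 3↦5, 4↦5, 5↦1, 6↦6]  zeros at y ∈ ∅
Collecting zeros: affine points = {(1, 2), (2, 0), (2, 4), (3, 1), (3, 2), (3, 3), (4, 4), (5, 1), (5, 3), (5, 5)}.
Total count |C(F_7)_aff| = 10.


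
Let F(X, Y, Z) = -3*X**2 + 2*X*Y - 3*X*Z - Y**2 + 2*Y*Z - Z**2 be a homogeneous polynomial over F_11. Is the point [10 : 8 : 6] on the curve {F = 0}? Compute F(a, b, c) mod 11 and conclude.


F(10,8,6) ≡ 6 (mod 11); P is NOT on the curve.

Evaluate F(10, 8, 6) term-by-term (mod 11).
  -3*X**2 ↦ -3·100·1·1 = -300
  2*X*Y ↦ 2·10·8·1 = 160
  -3*X*Z ↦ -3·10·1·6 = -180
  -Y**2 ↦ -1·1·64·1 = -64
  2*Y*Z ↦ 2·1·8·6 = 96
  -Z**2 ↦ -1·1·1·36 = -36
Sum: F(10, 8, 6) = (-300) + (160) + (-180) + (-64) + (96) + (-36) = -324.
Reducing mod 11: -324 ≡ 6 (mod 11).
Since F(a, b, c) ≡ 6 ≠ 0 (mod 11), P does NOT lie on the curve.


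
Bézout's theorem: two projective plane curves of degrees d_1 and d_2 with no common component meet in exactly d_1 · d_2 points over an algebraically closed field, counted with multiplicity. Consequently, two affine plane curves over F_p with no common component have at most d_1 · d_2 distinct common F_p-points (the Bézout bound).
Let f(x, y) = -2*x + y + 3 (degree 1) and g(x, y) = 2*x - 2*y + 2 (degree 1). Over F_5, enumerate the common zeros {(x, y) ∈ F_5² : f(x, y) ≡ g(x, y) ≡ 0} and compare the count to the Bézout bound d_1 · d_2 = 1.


Common zeros: {(4, 0)}; count = 1; Bézout bound = 1.

deg(f) = 1, deg(g) = 1, so Bézout bound = 1.
Scan x ∈ F_5. For each x, list the y ∈ F_5 with f(x, y) ≡ 0 and those with g(x, y) ≡ 0 (mod 5); the common zeros in that column are the intersection.
  x = 0: f ≡ 0 at y ∈ {2}; g ≡ 0 at y ∈ {1}; common: ∅.
  x = 1: f ≡ 0 at y ∈ {4}; g ≡ 0 at y ∈ {2}; common: ∅.
  x = 2: f ≡ 0 at y ∈ {1}; g ≡ 0 at y ∈ {3}; common: ∅.
  x = 3: f ≡ 0 at y ∈ {3}; g ≡ 0 at y ∈ {4}; common: ∅.
  x = 4: f ≡ 0 at y ∈ {0}; g ≡ 0 at y ∈ {0}; common: {0}.
Collecting: common zeros = {(4, 0)}, so the count is 1.
Comparison with the Bézout bound: 1 ≤ 1 = deg(f)·deg(g), as expected for curves with no common component (the bound is attained).


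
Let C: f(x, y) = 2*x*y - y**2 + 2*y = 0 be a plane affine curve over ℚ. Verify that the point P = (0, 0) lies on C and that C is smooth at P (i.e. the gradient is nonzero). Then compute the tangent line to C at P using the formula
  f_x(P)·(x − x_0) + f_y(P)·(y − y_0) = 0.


Tangent line at P: 2*y = 0.

Step 1: f(0, 0) = 0, so P lies on C.
Step 2: partial derivatives
  f_x(x, y) = 2*y, f_y(x, y) = 2*x - 2*y + 2.
  f_x(P) = 0, f_y(P) = 2 (gradient nonzero, so P is smooth).
Step 3: tangent line at P: 0·(x − 0) + 2·(y − 0) = 0.
Expanding: 2*y = 0.


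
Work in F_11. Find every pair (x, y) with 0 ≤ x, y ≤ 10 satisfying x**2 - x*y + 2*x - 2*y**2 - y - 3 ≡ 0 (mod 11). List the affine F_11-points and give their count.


Affine F_11-points: {(1, 0), (1, 10), (2, 1), (2, 3), (7, 8), (7, 10), (8, 0), (8, 1), (10, 3), (10, 8)}; count = 10.

For each of the 121 pairs (x, y) ∈ F_11², evaluate f(x, y) mod 11. Record the zeros.
  x = 0: [0↦8, 1↦5, 2↦9, 3↦9, 4↦5, 5↦8, 6↦7, 7↦2, 8↦4, 9↦2, 10↦7]  zeros at y ∈ ∅
  x = 1: [0↦0, 1↦7, 2↦10, 3↦9, 4↦4, 5↦6, 6↦4, 7↦9, 8↦10, 9↦7, 10↦0]  zeros at y ∈ {0, 10}
  x = 2: [0↦5, 1↦0, 2↦2, 3↦0, 4↦5, 5↦6, 6↦3, 7↦7, 8↦7, 9↦3, 10↦6]  zeros at y ∈ {1, 3}
  x = 3: [0↦1, 1↦6, 2↦7, 3↦4, 4↦8, 5↦8, 6↦4, 7↦7, 8↦6, 9↦1, 10↦3]  zeros at y ∈ ∅
  x = 4: [0↦10, 1↦3, 2↦3, 3↦10, 4↦2, 5↦1, 6↦7, 7↦9, 8↦7, 9↦1, 10↦2]  zeros at y ∈ ∅
  x = 5: [0↦10, 1↦2, 2↦1, 3↦7, 4↦9, 5↦7, 6↦1, 7↦2, 8↦10, 9↦3, 10↦3]  zeros at y ∈ ∅
  x = 6: [0↦1, 1↦3, 2↦1, 3↦6, 4↦7, 5↦4, 6↦8, 7↦8, 8↦4, 9↦7, 10↦6]  zeros at y ∈ ∅
  x = 7: [0↦5, 1↦6, 2↦3, 3↦7, 4↦7, 5↦3, 6↦6, 7↦5, 8↦0, 9↦2, 10↦0]  zeros at y ∈ {8, 10}
  x = 8: [0↦0, 1↦0, 2↦7, 3↦10, 4↦9, 5↦4, 6↦6, 7↦4, 8↦9, 9↦10, 10↦7]  zeros at y ∈ {0, 1}
  x = 9: [0↦8, 1↦7, 2↦2, 3↦4, 4↦2, 5↦7, 6↦8, 7↦5, 8↦9, 9↦9, 10↦5]  zeros at y ∈ ∅
  x = 10: [0↦7, 1↦5, 2↦10, 3↦0, 4↦8, 5↦1, 6↦1, 7↦8, 8↦0, 9↦10, 10↦5]  zeros at y ∈ {3, 8}
Collecting zeros: affine points = {(1, 0), (1, 10), (2, 1), (2, 3), (7, 8), (7, 10), (8, 0), (8, 1), (10, 3), (10, 8)}.
Total count |C(F_11)_aff| = 10.


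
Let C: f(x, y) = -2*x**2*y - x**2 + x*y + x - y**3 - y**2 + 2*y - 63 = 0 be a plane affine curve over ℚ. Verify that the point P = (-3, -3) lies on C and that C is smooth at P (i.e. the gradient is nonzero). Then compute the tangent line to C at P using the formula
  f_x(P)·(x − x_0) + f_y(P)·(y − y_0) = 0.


Tangent line at P: -32*x - 40*y - 216 = 0.

Step 1: f(-3, -3) = 0, so P lies on C.
Step 2: partial derivatives
  f_x(x, y) = -4*x*y - 2*x + y + 1, f_y(x, y) = -2*x**2 + x - 3*y**2 - 2*y + 2.
  f_x(P) = -32, f_y(P) = -40 (gradient nonzero, so P is smooth).
Step 3: tangent line at P: -32·(x − -3) + -40·(y − -3) = 0.
Expanding: -32*x - 40*y - 216 = 0.


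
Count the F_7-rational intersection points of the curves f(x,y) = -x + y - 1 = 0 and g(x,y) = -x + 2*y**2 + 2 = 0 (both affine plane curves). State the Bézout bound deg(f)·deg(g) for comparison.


Common zeros: ∅; count = 0; Bézout bound = 2.

deg(f) = 1, deg(g) = 2, so Bézout bound = 2.
Scan x ∈ F_7. For each x, list the y ∈ F_7 with f(x, y) ≡ 0 and those with g(x, y) ≡ 0 (mod 7); the common zeros in that column are the intersection.
  x = 0: f ≡ 0 at y ∈ {1}; g ≡ 0 at y ∈ ∅; common: ∅.
  x = 1: f ≡ 0 at y ∈ {2}; g ≡ 0 at y ∈ ∅; common: ∅.
  x = 2: f ≡ 0 at y ∈ {3}; g ≡ 0 at y ∈ {0}; common: ∅.
  x = 3: f ≡ 0 at y ∈ {4}; g ≡ 0 at y ∈ {2, 5}; common: ∅.
  x = 4: f ≡ 0 at y ∈ {5}; g ≡ 0 at y ∈ {1, 6}; common: ∅.
  x = 5: f ≡ 0 at y ∈ {6}; g ≡ 0 at y ∈ ∅; common: ∅.
  x = 6: f ≡ 0 at y ∈ {0}; g ≡ 0 at y ∈ {3, 4}; common: ∅.
Collecting: common zeros = ∅, so the count is 0.
Comparison with the Bézout bound: 0 ≤ 2 = deg(f)·deg(g), as expected for curves with no common component (the affine F_7-count falls short of the bound because intersections may lie at infinity, over extension fields, or carry multiplicity).


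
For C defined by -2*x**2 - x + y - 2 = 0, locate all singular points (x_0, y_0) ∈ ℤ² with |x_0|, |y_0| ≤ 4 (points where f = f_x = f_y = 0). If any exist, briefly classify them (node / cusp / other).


No singular points in the scanned grid; C is smooth there.

Compute partial derivatives:
  f_x = -4*x - 1.
  f_y = 1.
f_y = 1 is a nonzero constant, so f_y never vanishes: no point (x, y) can satisfy f = f_x = f_y = 0. In particular no (x, y) ∈ {−4, ..., 4}² is singular; the curve is smooth.


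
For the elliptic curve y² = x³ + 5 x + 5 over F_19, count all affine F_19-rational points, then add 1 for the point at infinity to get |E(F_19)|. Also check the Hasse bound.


Affine points = {(0, 9), (0, 10), (1, 7), (1, 12), (2, 2), (2, 17), (3, 3), (3, 16), (6, 2), (6, 17), (8, 5), (8, 14), (9, 0), (11, 2), (11, 17), (12, 8), (12, 11), (13, 5), (13, 14), (14, 8), (14, 11), (15, 4), (15, 15), (16, 1), (16, 18), (17, 5), (17, 14)}; affine count = 27; |E(F_19)| = 28.

Discriminant check: Δ ∝ 4a³ + 27b² = 4·5³ + 27·5² = 4·125 + 27·25 ≡ 16 (mod 19). Nonzero ⇒ E is nonsingular.
For each x ∈ F_19, compute rhs = x³ + 5·x + 5 mod 19, then count y ∈ F_19 with y² ≡ rhs.
  x = 0: rhs = 5, matching y values: 9, 10 (2 points).
  x = 1: rhs = 11, matching y values: 7, 12 (2 points).
  x = 2: rhs = 4, matching y values: 2, 17 (2 points).
  x = 3: rhs = 9, matching y values: 3, 16 (2 points).
  x = 4: rhs = 13, matching y values: none (0 points).
  x = 5: rhs = 3, matching y values: none (0 points).
  x = 6: rhs = 4, matching y values: 2, 17 (2 points).
  x = 7: rhs = 3, matching y values: none (0 points).
  x = 8: rhs = 6, matching y values: 5, 14 (2 points).
  x = 9: rhs = 0, matching y values: 0 (1 points).
  x = 10: rhs = 10, matching y values: none (0 points).
  x = 11: rhs = 4, matching y values: 2, 17 (2 points).
  x = 12: rhs = 7, matching y values: 8, 11 (2 points).
  x = 13: rhs = 6, matching y values: 5, 14 (2 points).
  x = 14: rhs = 7, matching y values: 8, 11 (2 points).
  x = 15: rhs = 16, matching y values: 4, 15 (2 points).
  x = 16: rhs = 1, matching y values: 1, 18 (2 points).
  x = 17: rhs = 6, matching y values: 5, 14 (2 points).
  x = 18: rhs = 18, matching y values: none (0 points).
Total affine count: 27.
Full point count |E(F_19)| = 27 + 1 = 28.
Hasse bound: |28 − (19+1)| = |8| = 8 ≤ 2√19 ≈ 8.7178 ✓.


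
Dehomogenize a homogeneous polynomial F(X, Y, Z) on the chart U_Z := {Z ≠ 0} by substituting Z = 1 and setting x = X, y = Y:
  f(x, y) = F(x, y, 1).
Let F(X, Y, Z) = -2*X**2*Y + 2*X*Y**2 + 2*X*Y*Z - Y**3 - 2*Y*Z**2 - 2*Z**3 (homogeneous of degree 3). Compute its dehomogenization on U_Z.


f(x, y) = -2*x**2*y + 2*x*y**2 + 2*x*y - y**3 - 2*y - 2

On U_Z we set Z = 1. Each monomial c·X^i·Y^j·Z^k in F becomes c·x^i·y^j·1^k = c·x^i·y^j.
Substituting Z = 1: F(X, Y, 1) = -2*x**2*y + 2*x*y**2 + 2*x*y - y**3 - 2*y - 2.
Note: deg(f) ≤ deg(F) = 3; strict inequality happens when F is divisible by Z (lost terms).


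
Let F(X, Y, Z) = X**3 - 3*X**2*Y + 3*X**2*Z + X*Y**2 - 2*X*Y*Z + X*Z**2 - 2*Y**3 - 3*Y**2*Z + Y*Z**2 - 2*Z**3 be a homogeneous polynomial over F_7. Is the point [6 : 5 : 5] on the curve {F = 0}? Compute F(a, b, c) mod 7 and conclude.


F(6,5,5) ≡ 5 (mod 7); P is NOT on the curve.

Evaluate F(6, 5, 5) term-by-term (mod 7).
  X**3 ↦ 1·216·1·1 = 216
  -3*X**2*Y ↦ -3·36·5·1 = -540
  3*X**2*Z ↦ 3·36·1·5 = 540
  X*Y**2 ↦ 1·6·25·1 = 150
  -2*X*Y*Z ↦ -2·6·5·5 = -300
  X*Z**2 ↦ 1·6·1·25 = 150
  -2*Y**3 ↦ -2·1·125·1 = -250
  -3*Y**2*Z ↦ -3·1·25·5 = -375
  Y*Z**2 ↦ 1·1·5·25 = 125
  -2*Z**3 ↦ -2·1·1·125 = -250
Sum: F(6, 5, 5) = (216) + (-540) + (540) + (150) + (-300) + (150) + (-250) + (-375) + (125) + (-250) = -534.
Reducing mod 7: -534 ≡ 5 (mod 7).
Since F(a, b, c) ≡ 5 ≠ 0 (mod 7), P does NOT lie on the curve.
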